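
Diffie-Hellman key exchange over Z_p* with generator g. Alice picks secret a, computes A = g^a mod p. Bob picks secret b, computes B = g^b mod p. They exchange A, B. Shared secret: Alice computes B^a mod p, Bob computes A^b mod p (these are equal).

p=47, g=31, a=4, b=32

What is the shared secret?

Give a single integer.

Answer: 17

Derivation:
A = 31^4 mod 47  (bits of 4 = 100)
  bit 0 = 1: r = r^2 * 31 mod 47 = 1^2 * 31 = 1*31 = 31
  bit 1 = 0: r = r^2 mod 47 = 31^2 = 21
  bit 2 = 0: r = r^2 mod 47 = 21^2 = 18
  -> A = 18
B = 31^32 mod 47  (bits of 32 = 100000)
  bit 0 = 1: r = r^2 * 31 mod 47 = 1^2 * 31 = 1*31 = 31
  bit 1 = 0: r = r^2 mod 47 = 31^2 = 21
  bit 2 = 0: r = r^2 mod 47 = 21^2 = 18
  bit 3 = 0: r = r^2 mod 47 = 18^2 = 42
  bit 4 = 0: r = r^2 mod 47 = 42^2 = 25
  bit 5 = 0: r = r^2 mod 47 = 25^2 = 14
  -> B = 14
s = B^a = 14^4 mod 47  (bits of 4 = 100)
  bit 0 = 1: r = r^2 * 14 mod 47 = 1^2 * 14 = 1*14 = 14
  bit 1 = 0: r = r^2 mod 47 = 14^2 = 8
  bit 2 = 0: r = r^2 mod 47 = 8^2 = 17
  -> s = B^a = 17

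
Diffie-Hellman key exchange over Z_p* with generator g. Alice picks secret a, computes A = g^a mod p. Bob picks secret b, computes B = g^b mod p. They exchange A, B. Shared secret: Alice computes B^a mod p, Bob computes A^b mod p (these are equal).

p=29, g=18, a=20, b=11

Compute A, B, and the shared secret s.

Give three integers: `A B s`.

A = 18^20 mod 29  (bits of 20 = 10100)
  bit 0 = 1: r = r^2 * 18 mod 29 = 1^2 * 18 = 1*18 = 18
  bit 1 = 0: r = r^2 mod 29 = 18^2 = 5
  bit 2 = 1: r = r^2 * 18 mod 29 = 5^2 * 18 = 25*18 = 15
  bit 3 = 0: r = r^2 mod 29 = 15^2 = 22
  bit 4 = 0: r = r^2 mod 29 = 22^2 = 20
  -> A = 20
B = 18^11 mod 29  (bits of 11 = 1011)
  bit 0 = 1: r = r^2 * 18 mod 29 = 1^2 * 18 = 1*18 = 18
  bit 1 = 0: r = r^2 mod 29 = 18^2 = 5
  bit 2 = 1: r = r^2 * 18 mod 29 = 5^2 * 18 = 25*18 = 15
  bit 3 = 1: r = r^2 * 18 mod 29 = 15^2 * 18 = 22*18 = 19
  -> B = 19
s = B^a = 19^20 mod 29  (bits of 20 = 10100)
  bit 0 = 1: r = r^2 * 19 mod 29 = 1^2 * 19 = 1*19 = 19
  bit 1 = 0: r = r^2 mod 29 = 19^2 = 13
  bit 2 = 1: r = r^2 * 19 mod 29 = 13^2 * 19 = 24*19 = 21
  bit 3 = 0: r = r^2 mod 29 = 21^2 = 6
  bit 4 = 0: r = r^2 mod 29 = 6^2 = 7
  -> s = B^a = 7

Answer: 20 19 7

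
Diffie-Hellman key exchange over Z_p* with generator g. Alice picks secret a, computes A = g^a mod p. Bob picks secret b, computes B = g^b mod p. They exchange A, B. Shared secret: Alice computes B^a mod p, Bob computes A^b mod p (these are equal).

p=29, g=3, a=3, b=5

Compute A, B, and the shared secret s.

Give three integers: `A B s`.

Answer: 27 11 26

Derivation:
A = 3^3 mod 29  (bits of 3 = 11)
  bit 0 = 1: r = r^2 * 3 mod 29 = 1^2 * 3 = 1*3 = 3
  bit 1 = 1: r = r^2 * 3 mod 29 = 3^2 * 3 = 9*3 = 27
  -> A = 27
B = 3^5 mod 29  (bits of 5 = 101)
  bit 0 = 1: r = r^2 * 3 mod 29 = 1^2 * 3 = 1*3 = 3
  bit 1 = 0: r = r^2 mod 29 = 3^2 = 9
  bit 2 = 1: r = r^2 * 3 mod 29 = 9^2 * 3 = 23*3 = 11
  -> B = 11
s = B^a = 11^3 mod 29  (bits of 3 = 11)
  bit 0 = 1: r = r^2 * 11 mod 29 = 1^2 * 11 = 1*11 = 11
  bit 1 = 1: r = r^2 * 11 mod 29 = 11^2 * 11 = 5*11 = 26
  -> s = B^a = 26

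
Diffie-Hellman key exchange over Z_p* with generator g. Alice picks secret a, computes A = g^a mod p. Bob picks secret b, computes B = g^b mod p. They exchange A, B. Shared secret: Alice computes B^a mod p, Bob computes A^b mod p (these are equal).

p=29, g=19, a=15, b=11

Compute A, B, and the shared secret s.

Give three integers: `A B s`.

Answer: 10 27 2

Derivation:
A = 19^15 mod 29  (bits of 15 = 1111)
  bit 0 = 1: r = r^2 * 19 mod 29 = 1^2 * 19 = 1*19 = 19
  bit 1 = 1: r = r^2 * 19 mod 29 = 19^2 * 19 = 13*19 = 15
  bit 2 = 1: r = r^2 * 19 mod 29 = 15^2 * 19 = 22*19 = 12
  bit 3 = 1: r = r^2 * 19 mod 29 = 12^2 * 19 = 28*19 = 10
  -> A = 10
B = 19^11 mod 29  (bits of 11 = 1011)
  bit 0 = 1: r = r^2 * 19 mod 29 = 1^2 * 19 = 1*19 = 19
  bit 1 = 0: r = r^2 mod 29 = 19^2 = 13
  bit 2 = 1: r = r^2 * 19 mod 29 = 13^2 * 19 = 24*19 = 21
  bit 3 = 1: r = r^2 * 19 mod 29 = 21^2 * 19 = 6*19 = 27
  -> B = 27
s = B^a = 27^15 mod 29  (bits of 15 = 1111)
  bit 0 = 1: r = r^2 * 27 mod 29 = 1^2 * 27 = 1*27 = 27
  bit 1 = 1: r = r^2 * 27 mod 29 = 27^2 * 27 = 4*27 = 21
  bit 2 = 1: r = r^2 * 27 mod 29 = 21^2 * 27 = 6*27 = 17
  bit 3 = 1: r = r^2 * 27 mod 29 = 17^2 * 27 = 28*27 = 2
  -> s = B^a = 2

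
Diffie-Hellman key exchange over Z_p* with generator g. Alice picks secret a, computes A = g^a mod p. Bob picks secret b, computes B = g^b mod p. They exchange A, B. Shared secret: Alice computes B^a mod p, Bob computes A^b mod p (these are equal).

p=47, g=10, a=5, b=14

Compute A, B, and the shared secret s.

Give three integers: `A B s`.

A = 10^5 mod 47  (bits of 5 = 101)
  bit 0 = 1: r = r^2 * 10 mod 47 = 1^2 * 10 = 1*10 = 10
  bit 1 = 0: r = r^2 mod 47 = 10^2 = 6
  bit 2 = 1: r = r^2 * 10 mod 47 = 6^2 * 10 = 36*10 = 31
  -> A = 31
B = 10^14 mod 47  (bits of 14 = 1110)
  bit 0 = 1: r = r^2 * 10 mod 47 = 1^2 * 10 = 1*10 = 10
  bit 1 = 1: r = r^2 * 10 mod 47 = 10^2 * 10 = 6*10 = 13
  bit 2 = 1: r = r^2 * 10 mod 47 = 13^2 * 10 = 28*10 = 45
  bit 3 = 0: r = r^2 mod 47 = 45^2 = 4
  -> B = 4
s = B^a = 4^5 mod 47  (bits of 5 = 101)
  bit 0 = 1: r = r^2 * 4 mod 47 = 1^2 * 4 = 1*4 = 4
  bit 1 = 0: r = r^2 mod 47 = 4^2 = 16
  bit 2 = 1: r = r^2 * 4 mod 47 = 16^2 * 4 = 21*4 = 37
  -> s = B^a = 37

Answer: 31 4 37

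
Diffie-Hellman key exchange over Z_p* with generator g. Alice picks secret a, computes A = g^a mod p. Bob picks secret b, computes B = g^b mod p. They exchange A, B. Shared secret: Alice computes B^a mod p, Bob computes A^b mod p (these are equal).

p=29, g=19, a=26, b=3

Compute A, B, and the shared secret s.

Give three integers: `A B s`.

A = 19^26 mod 29  (bits of 26 = 11010)
  bit 0 = 1: r = r^2 * 19 mod 29 = 1^2 * 19 = 1*19 = 19
  bit 1 = 1: r = r^2 * 19 mod 29 = 19^2 * 19 = 13*19 = 15
  bit 2 = 0: r = r^2 mod 29 = 15^2 = 22
  bit 3 = 1: r = r^2 * 19 mod 29 = 22^2 * 19 = 20*19 = 3
  bit 4 = 0: r = r^2 mod 29 = 3^2 = 9
  -> A = 9
B = 19^3 mod 29  (bits of 3 = 11)
  bit 0 = 1: r = r^2 * 19 mod 29 = 1^2 * 19 = 1*19 = 19
  bit 1 = 1: r = r^2 * 19 mod 29 = 19^2 * 19 = 13*19 = 15
  -> B = 15
s = B^a = 15^26 mod 29  (bits of 26 = 11010)
  bit 0 = 1: r = r^2 * 15 mod 29 = 1^2 * 15 = 1*15 = 15
  bit 1 = 1: r = r^2 * 15 mod 29 = 15^2 * 15 = 22*15 = 11
  bit 2 = 0: r = r^2 mod 29 = 11^2 = 5
  bit 3 = 1: r = r^2 * 15 mod 29 = 5^2 * 15 = 25*15 = 27
  bit 4 = 0: r = r^2 mod 29 = 27^2 = 4
  -> s = B^a = 4

Answer: 9 15 4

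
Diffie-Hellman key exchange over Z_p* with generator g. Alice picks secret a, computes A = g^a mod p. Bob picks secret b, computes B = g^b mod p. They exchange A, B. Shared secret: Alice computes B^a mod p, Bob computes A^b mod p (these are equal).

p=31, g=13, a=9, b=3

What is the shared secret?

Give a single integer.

Answer: 23

Derivation:
A = 13^9 mod 31  (bits of 9 = 1001)
  bit 0 = 1: r = r^2 * 13 mod 31 = 1^2 * 13 = 1*13 = 13
  bit 1 = 0: r = r^2 mod 31 = 13^2 = 14
  bit 2 = 0: r = r^2 mod 31 = 14^2 = 10
  bit 3 = 1: r = r^2 * 13 mod 31 = 10^2 * 13 = 7*13 = 29
  -> A = 29
B = 13^3 mod 31  (bits of 3 = 11)
  bit 0 = 1: r = r^2 * 13 mod 31 = 1^2 * 13 = 1*13 = 13
  bit 1 = 1: r = r^2 * 13 mod 31 = 13^2 * 13 = 14*13 = 27
  -> B = 27
s = B^a = 27^9 mod 31  (bits of 9 = 1001)
  bit 0 = 1: r = r^2 * 27 mod 31 = 1^2 * 27 = 1*27 = 27
  bit 1 = 0: r = r^2 mod 31 = 27^2 = 16
  bit 2 = 0: r = r^2 mod 31 = 16^2 = 8
  bit 3 = 1: r = r^2 * 27 mod 31 = 8^2 * 27 = 2*27 = 23
  -> s = B^a = 23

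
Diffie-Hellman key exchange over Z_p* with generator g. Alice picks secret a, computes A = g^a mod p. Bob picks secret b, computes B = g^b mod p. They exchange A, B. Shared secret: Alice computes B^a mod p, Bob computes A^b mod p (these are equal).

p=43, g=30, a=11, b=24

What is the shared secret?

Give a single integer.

Answer: 41

Derivation:
A = 30^11 mod 43  (bits of 11 = 1011)
  bit 0 = 1: r = r^2 * 30 mod 43 = 1^2 * 30 = 1*30 = 30
  bit 1 = 0: r = r^2 mod 43 = 30^2 = 40
  bit 2 = 1: r = r^2 * 30 mod 43 = 40^2 * 30 = 9*30 = 12
  bit 3 = 1: r = r^2 * 30 mod 43 = 12^2 * 30 = 15*30 = 20
  -> A = 20
B = 30^24 mod 43  (bits of 24 = 11000)
  bit 0 = 1: r = r^2 * 30 mod 43 = 1^2 * 30 = 1*30 = 30
  bit 1 = 1: r = r^2 * 30 mod 43 = 30^2 * 30 = 40*30 = 39
  bit 2 = 0: r = r^2 mod 43 = 39^2 = 16
  bit 3 = 0: r = r^2 mod 43 = 16^2 = 41
  bit 4 = 0: r = r^2 mod 43 = 41^2 = 4
  -> B = 4
s = B^a = 4^11 mod 43  (bits of 11 = 1011)
  bit 0 = 1: r = r^2 * 4 mod 43 = 1^2 * 4 = 1*4 = 4
  bit 1 = 0: r = r^2 mod 43 = 4^2 = 16
  bit 2 = 1: r = r^2 * 4 mod 43 = 16^2 * 4 = 41*4 = 35
  bit 3 = 1: r = r^2 * 4 mod 43 = 35^2 * 4 = 21*4 = 41
  -> s = B^a = 41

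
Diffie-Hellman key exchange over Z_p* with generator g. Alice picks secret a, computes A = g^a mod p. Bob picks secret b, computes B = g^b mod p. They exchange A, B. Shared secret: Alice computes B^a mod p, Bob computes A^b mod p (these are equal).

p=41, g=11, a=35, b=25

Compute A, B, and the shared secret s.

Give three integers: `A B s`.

A = 11^35 mod 41  (bits of 35 = 100011)
  bit 0 = 1: r = r^2 * 11 mod 41 = 1^2 * 11 = 1*11 = 11
  bit 1 = 0: r = r^2 mod 41 = 11^2 = 39
  bit 2 = 0: r = r^2 mod 41 = 39^2 = 4
  bit 3 = 0: r = r^2 mod 41 = 4^2 = 16
  bit 4 = 1: r = r^2 * 11 mod 41 = 16^2 * 11 = 10*11 = 28
  bit 5 = 1: r = r^2 * 11 mod 41 = 28^2 * 11 = 5*11 = 14
  -> A = 14
B = 11^25 mod 41  (bits of 25 = 11001)
  bit 0 = 1: r = r^2 * 11 mod 41 = 1^2 * 11 = 1*11 = 11
  bit 1 = 1: r = r^2 * 11 mod 41 = 11^2 * 11 = 39*11 = 19
  bit 2 = 0: r = r^2 mod 41 = 19^2 = 33
  bit 3 = 0: r = r^2 mod 41 = 33^2 = 23
  bit 4 = 1: r = r^2 * 11 mod 41 = 23^2 * 11 = 37*11 = 38
  -> B = 38
s = B^a = 38^35 mod 41  (bits of 35 = 100011)
  bit 0 = 1: r = r^2 * 38 mod 41 = 1^2 * 38 = 1*38 = 38
  bit 1 = 0: r = r^2 mod 41 = 38^2 = 9
  bit 2 = 0: r = r^2 mod 41 = 9^2 = 40
  bit 3 = 0: r = r^2 mod 41 = 40^2 = 1
  bit 4 = 1: r = r^2 * 38 mod 41 = 1^2 * 38 = 1*38 = 38
  bit 5 = 1: r = r^2 * 38 mod 41 = 38^2 * 38 = 9*38 = 14
  -> s = B^a = 14

Answer: 14 38 14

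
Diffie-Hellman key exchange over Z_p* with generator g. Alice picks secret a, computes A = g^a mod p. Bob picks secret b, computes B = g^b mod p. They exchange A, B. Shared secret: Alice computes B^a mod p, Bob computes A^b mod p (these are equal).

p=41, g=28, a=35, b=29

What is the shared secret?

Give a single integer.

A = 28^35 mod 41  (bits of 35 = 100011)
  bit 0 = 1: r = r^2 * 28 mod 41 = 1^2 * 28 = 1*28 = 28
  bit 1 = 0: r = r^2 mod 41 = 28^2 = 5
  bit 2 = 0: r = r^2 mod 41 = 5^2 = 25
  bit 3 = 0: r = r^2 mod 41 = 25^2 = 10
  bit 4 = 1: r = r^2 * 28 mod 41 = 10^2 * 28 = 18*28 = 12
  bit 5 = 1: r = r^2 * 28 mod 41 = 12^2 * 28 = 21*28 = 14
  -> A = 14
B = 28^29 mod 41  (bits of 29 = 11101)
  bit 0 = 1: r = r^2 * 28 mod 41 = 1^2 * 28 = 1*28 = 28
  bit 1 = 1: r = r^2 * 28 mod 41 = 28^2 * 28 = 5*28 = 17
  bit 2 = 1: r = r^2 * 28 mod 41 = 17^2 * 28 = 2*28 = 15
  bit 3 = 0: r = r^2 mod 41 = 15^2 = 20
  bit 4 = 1: r = r^2 * 28 mod 41 = 20^2 * 28 = 31*28 = 7
  -> B = 7
s = B^a = 7^35 mod 41  (bits of 35 = 100011)
  bit 0 = 1: r = r^2 * 7 mod 41 = 1^2 * 7 = 1*7 = 7
  bit 1 = 0: r = r^2 mod 41 = 7^2 = 8
  bit 2 = 0: r = r^2 mod 41 = 8^2 = 23
  bit 3 = 0: r = r^2 mod 41 = 23^2 = 37
  bit 4 = 1: r = r^2 * 7 mod 41 = 37^2 * 7 = 16*7 = 30
  bit 5 = 1: r = r^2 * 7 mod 41 = 30^2 * 7 = 39*7 = 27
  -> s = B^a = 27

Answer: 27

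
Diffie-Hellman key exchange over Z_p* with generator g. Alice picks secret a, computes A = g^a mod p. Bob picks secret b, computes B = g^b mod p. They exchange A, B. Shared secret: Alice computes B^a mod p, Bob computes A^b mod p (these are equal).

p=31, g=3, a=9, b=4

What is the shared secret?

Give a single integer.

Answer: 16

Derivation:
A = 3^9 mod 31  (bits of 9 = 1001)
  bit 0 = 1: r = r^2 * 3 mod 31 = 1^2 * 3 = 1*3 = 3
  bit 1 = 0: r = r^2 mod 31 = 3^2 = 9
  bit 2 = 0: r = r^2 mod 31 = 9^2 = 19
  bit 3 = 1: r = r^2 * 3 mod 31 = 19^2 * 3 = 20*3 = 29
  -> A = 29
B = 3^4 mod 31  (bits of 4 = 100)
  bit 0 = 1: r = r^2 * 3 mod 31 = 1^2 * 3 = 1*3 = 3
  bit 1 = 0: r = r^2 mod 31 = 3^2 = 9
  bit 2 = 0: r = r^2 mod 31 = 9^2 = 19
  -> B = 19
s = B^a = 19^9 mod 31  (bits of 9 = 1001)
  bit 0 = 1: r = r^2 * 19 mod 31 = 1^2 * 19 = 1*19 = 19
  bit 1 = 0: r = r^2 mod 31 = 19^2 = 20
  bit 2 = 0: r = r^2 mod 31 = 20^2 = 28
  bit 3 = 1: r = r^2 * 19 mod 31 = 28^2 * 19 = 9*19 = 16
  -> s = B^a = 16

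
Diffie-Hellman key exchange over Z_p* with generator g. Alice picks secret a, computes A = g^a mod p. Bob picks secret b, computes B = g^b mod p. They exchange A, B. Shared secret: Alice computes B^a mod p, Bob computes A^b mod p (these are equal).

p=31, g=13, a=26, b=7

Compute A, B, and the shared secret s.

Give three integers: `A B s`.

A = 13^26 mod 31  (bits of 26 = 11010)
  bit 0 = 1: r = r^2 * 13 mod 31 = 1^2 * 13 = 1*13 = 13
  bit 1 = 1: r = r^2 * 13 mod 31 = 13^2 * 13 = 14*13 = 27
  bit 2 = 0: r = r^2 mod 31 = 27^2 = 16
  bit 3 = 1: r = r^2 * 13 mod 31 = 16^2 * 13 = 8*13 = 11
  bit 4 = 0: r = r^2 mod 31 = 11^2 = 28
  -> A = 28
B = 13^7 mod 31  (bits of 7 = 111)
  bit 0 = 1: r = r^2 * 13 mod 31 = 1^2 * 13 = 1*13 = 13
  bit 1 = 1: r = r^2 * 13 mod 31 = 13^2 * 13 = 14*13 = 27
  bit 2 = 1: r = r^2 * 13 mod 31 = 27^2 * 13 = 16*13 = 22
  -> B = 22
s = B^a = 22^26 mod 31  (bits of 26 = 11010)
  bit 0 = 1: r = r^2 * 22 mod 31 = 1^2 * 22 = 1*22 = 22
  bit 1 = 1: r = r^2 * 22 mod 31 = 22^2 * 22 = 19*22 = 15
  bit 2 = 0: r = r^2 mod 31 = 15^2 = 8
  bit 3 = 1: r = r^2 * 22 mod 31 = 8^2 * 22 = 2*22 = 13
  bit 4 = 0: r = r^2 mod 31 = 13^2 = 14
  -> s = B^a = 14

Answer: 28 22 14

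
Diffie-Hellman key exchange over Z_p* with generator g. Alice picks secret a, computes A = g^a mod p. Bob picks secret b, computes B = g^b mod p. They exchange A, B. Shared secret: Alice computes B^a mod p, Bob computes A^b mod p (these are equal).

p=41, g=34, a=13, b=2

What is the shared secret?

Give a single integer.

A = 34^13 mod 41  (bits of 13 = 1101)
  bit 0 = 1: r = r^2 * 34 mod 41 = 1^2 * 34 = 1*34 = 34
  bit 1 = 1: r = r^2 * 34 mod 41 = 34^2 * 34 = 8*34 = 26
  bit 2 = 0: r = r^2 mod 41 = 26^2 = 20
  bit 3 = 1: r = r^2 * 34 mod 41 = 20^2 * 34 = 31*34 = 29
  -> A = 29
B = 34^2 mod 41  (bits of 2 = 10)
  bit 0 = 1: r = r^2 * 34 mod 41 = 1^2 * 34 = 1*34 = 34
  bit 1 = 0: r = r^2 mod 41 = 34^2 = 8
  -> B = 8
s = B^a = 8^13 mod 41  (bits of 13 = 1101)
  bit 0 = 1: r = r^2 * 8 mod 41 = 1^2 * 8 = 1*8 = 8
  bit 1 = 1: r = r^2 * 8 mod 41 = 8^2 * 8 = 23*8 = 20
  bit 2 = 0: r = r^2 mod 41 = 20^2 = 31
  bit 3 = 1: r = r^2 * 8 mod 41 = 31^2 * 8 = 18*8 = 21
  -> s = B^a = 21

Answer: 21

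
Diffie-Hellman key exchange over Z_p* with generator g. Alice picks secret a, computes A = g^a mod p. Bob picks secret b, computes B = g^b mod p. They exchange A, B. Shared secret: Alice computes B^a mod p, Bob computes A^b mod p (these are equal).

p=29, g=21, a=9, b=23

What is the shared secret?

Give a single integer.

A = 21^9 mod 29  (bits of 9 = 1001)
  bit 0 = 1: r = r^2 * 21 mod 29 = 1^2 * 21 = 1*21 = 21
  bit 1 = 0: r = r^2 mod 29 = 21^2 = 6
  bit 2 = 0: r = r^2 mod 29 = 6^2 = 7
  bit 3 = 1: r = r^2 * 21 mod 29 = 7^2 * 21 = 20*21 = 14
  -> A = 14
B = 21^23 mod 29  (bits of 23 = 10111)
  bit 0 = 1: r = r^2 * 21 mod 29 = 1^2 * 21 = 1*21 = 21
  bit 1 = 0: r = r^2 mod 29 = 21^2 = 6
  bit 2 = 1: r = r^2 * 21 mod 29 = 6^2 * 21 = 7*21 = 2
  bit 3 = 1: r = r^2 * 21 mod 29 = 2^2 * 21 = 4*21 = 26
  bit 4 = 1: r = r^2 * 21 mod 29 = 26^2 * 21 = 9*21 = 15
  -> B = 15
s = B^a = 15^9 mod 29  (bits of 9 = 1001)
  bit 0 = 1: r = r^2 * 15 mod 29 = 1^2 * 15 = 1*15 = 15
  bit 1 = 0: r = r^2 mod 29 = 15^2 = 22
  bit 2 = 0: r = r^2 mod 29 = 22^2 = 20
  bit 3 = 1: r = r^2 * 15 mod 29 = 20^2 * 15 = 23*15 = 26
  -> s = B^a = 26

Answer: 26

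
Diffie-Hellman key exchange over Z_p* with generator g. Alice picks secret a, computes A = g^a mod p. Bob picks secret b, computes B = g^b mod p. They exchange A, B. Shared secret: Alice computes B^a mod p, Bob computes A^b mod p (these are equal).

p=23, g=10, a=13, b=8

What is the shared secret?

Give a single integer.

A = 10^13 mod 23  (bits of 13 = 1101)
  bit 0 = 1: r = r^2 * 10 mod 23 = 1^2 * 10 = 1*10 = 10
  bit 1 = 1: r = r^2 * 10 mod 23 = 10^2 * 10 = 8*10 = 11
  bit 2 = 0: r = r^2 mod 23 = 11^2 = 6
  bit 3 = 1: r = r^2 * 10 mod 23 = 6^2 * 10 = 13*10 = 15
  -> A = 15
B = 10^8 mod 23  (bits of 8 = 1000)
  bit 0 = 1: r = r^2 * 10 mod 23 = 1^2 * 10 = 1*10 = 10
  bit 1 = 0: r = r^2 mod 23 = 10^2 = 8
  bit 2 = 0: r = r^2 mod 23 = 8^2 = 18
  bit 3 = 0: r = r^2 mod 23 = 18^2 = 2
  -> B = 2
s = B^a = 2^13 mod 23  (bits of 13 = 1101)
  bit 0 = 1: r = r^2 * 2 mod 23 = 1^2 * 2 = 1*2 = 2
  bit 1 = 1: r = r^2 * 2 mod 23 = 2^2 * 2 = 4*2 = 8
  bit 2 = 0: r = r^2 mod 23 = 8^2 = 18
  bit 3 = 1: r = r^2 * 2 mod 23 = 18^2 * 2 = 2*2 = 4
  -> s = B^a = 4

Answer: 4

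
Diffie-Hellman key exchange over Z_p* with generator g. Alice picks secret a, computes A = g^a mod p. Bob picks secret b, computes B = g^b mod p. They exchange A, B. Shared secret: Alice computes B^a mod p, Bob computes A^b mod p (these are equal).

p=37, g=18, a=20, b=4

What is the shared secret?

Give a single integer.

A = 18^20 mod 37  (bits of 20 = 10100)
  bit 0 = 1: r = r^2 * 18 mod 37 = 1^2 * 18 = 1*18 = 18
  bit 1 = 0: r = r^2 mod 37 = 18^2 = 28
  bit 2 = 1: r = r^2 * 18 mod 37 = 28^2 * 18 = 7*18 = 15
  bit 3 = 0: r = r^2 mod 37 = 15^2 = 3
  bit 4 = 0: r = r^2 mod 37 = 3^2 = 9
  -> A = 9
B = 18^4 mod 37  (bits of 4 = 100)
  bit 0 = 1: r = r^2 * 18 mod 37 = 1^2 * 18 = 1*18 = 18
  bit 1 = 0: r = r^2 mod 37 = 18^2 = 28
  bit 2 = 0: r = r^2 mod 37 = 28^2 = 7
  -> B = 7
s = B^a = 7^20 mod 37  (bits of 20 = 10100)
  bit 0 = 1: r = r^2 * 7 mod 37 = 1^2 * 7 = 1*7 = 7
  bit 1 = 0: r = r^2 mod 37 = 7^2 = 12
  bit 2 = 1: r = r^2 * 7 mod 37 = 12^2 * 7 = 33*7 = 9
  bit 3 = 0: r = r^2 mod 37 = 9^2 = 7
  bit 4 = 0: r = r^2 mod 37 = 7^2 = 12
  -> s = B^a = 12

Answer: 12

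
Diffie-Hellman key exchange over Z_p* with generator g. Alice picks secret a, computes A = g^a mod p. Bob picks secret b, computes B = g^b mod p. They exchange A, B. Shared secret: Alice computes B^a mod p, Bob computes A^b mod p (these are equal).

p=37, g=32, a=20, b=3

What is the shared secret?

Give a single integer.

A = 32^20 mod 37  (bits of 20 = 10100)
  bit 0 = 1: r = r^2 * 32 mod 37 = 1^2 * 32 = 1*32 = 32
  bit 1 = 0: r = r^2 mod 37 = 32^2 = 25
  bit 2 = 1: r = r^2 * 32 mod 37 = 25^2 * 32 = 33*32 = 20
  bit 3 = 0: r = r^2 mod 37 = 20^2 = 30
  bit 4 = 0: r = r^2 mod 37 = 30^2 = 12
  -> A = 12
B = 32^3 mod 37  (bits of 3 = 11)
  bit 0 = 1: r = r^2 * 32 mod 37 = 1^2 * 32 = 1*32 = 32
  bit 1 = 1: r = r^2 * 32 mod 37 = 32^2 * 32 = 25*32 = 23
  -> B = 23
s = B^a = 23^20 mod 37  (bits of 20 = 10100)
  bit 0 = 1: r = r^2 * 23 mod 37 = 1^2 * 23 = 1*23 = 23
  bit 1 = 0: r = r^2 mod 37 = 23^2 = 11
  bit 2 = 1: r = r^2 * 23 mod 37 = 11^2 * 23 = 10*23 = 8
  bit 3 = 0: r = r^2 mod 37 = 8^2 = 27
  bit 4 = 0: r = r^2 mod 37 = 27^2 = 26
  -> s = B^a = 26

Answer: 26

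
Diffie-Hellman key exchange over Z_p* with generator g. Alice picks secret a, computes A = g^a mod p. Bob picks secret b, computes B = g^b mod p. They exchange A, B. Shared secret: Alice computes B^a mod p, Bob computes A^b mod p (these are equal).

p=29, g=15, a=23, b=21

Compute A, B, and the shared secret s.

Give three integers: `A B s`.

Answer: 3 12 17

Derivation:
A = 15^23 mod 29  (bits of 23 = 10111)
  bit 0 = 1: r = r^2 * 15 mod 29 = 1^2 * 15 = 1*15 = 15
  bit 1 = 0: r = r^2 mod 29 = 15^2 = 22
  bit 2 = 1: r = r^2 * 15 mod 29 = 22^2 * 15 = 20*15 = 10
  bit 3 = 1: r = r^2 * 15 mod 29 = 10^2 * 15 = 13*15 = 21
  bit 4 = 1: r = r^2 * 15 mod 29 = 21^2 * 15 = 6*15 = 3
  -> A = 3
B = 15^21 mod 29  (bits of 21 = 10101)
  bit 0 = 1: r = r^2 * 15 mod 29 = 1^2 * 15 = 1*15 = 15
  bit 1 = 0: r = r^2 mod 29 = 15^2 = 22
  bit 2 = 1: r = r^2 * 15 mod 29 = 22^2 * 15 = 20*15 = 10
  bit 3 = 0: r = r^2 mod 29 = 10^2 = 13
  bit 4 = 1: r = r^2 * 15 mod 29 = 13^2 * 15 = 24*15 = 12
  -> B = 12
s = B^a = 12^23 mod 29  (bits of 23 = 10111)
  bit 0 = 1: r = r^2 * 12 mod 29 = 1^2 * 12 = 1*12 = 12
  bit 1 = 0: r = r^2 mod 29 = 12^2 = 28
  bit 2 = 1: r = r^2 * 12 mod 29 = 28^2 * 12 = 1*12 = 12
  bit 3 = 1: r = r^2 * 12 mod 29 = 12^2 * 12 = 28*12 = 17
  bit 4 = 1: r = r^2 * 12 mod 29 = 17^2 * 12 = 28*12 = 17
  -> s = B^a = 17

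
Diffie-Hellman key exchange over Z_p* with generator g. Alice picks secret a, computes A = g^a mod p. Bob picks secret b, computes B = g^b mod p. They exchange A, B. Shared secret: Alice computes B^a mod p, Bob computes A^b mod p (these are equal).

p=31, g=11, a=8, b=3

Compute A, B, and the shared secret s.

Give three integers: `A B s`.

A = 11^8 mod 31  (bits of 8 = 1000)
  bit 0 = 1: r = r^2 * 11 mod 31 = 1^2 * 11 = 1*11 = 11
  bit 1 = 0: r = r^2 mod 31 = 11^2 = 28
  bit 2 = 0: r = r^2 mod 31 = 28^2 = 9
  bit 3 = 0: r = r^2 mod 31 = 9^2 = 19
  -> A = 19
B = 11^3 mod 31  (bits of 3 = 11)
  bit 0 = 1: r = r^2 * 11 mod 31 = 1^2 * 11 = 1*11 = 11
  bit 1 = 1: r = r^2 * 11 mod 31 = 11^2 * 11 = 28*11 = 29
  -> B = 29
s = B^a = 29^8 mod 31  (bits of 8 = 1000)
  bit 0 = 1: r = r^2 * 29 mod 31 = 1^2 * 29 = 1*29 = 29
  bit 1 = 0: r = r^2 mod 31 = 29^2 = 4
  bit 2 = 0: r = r^2 mod 31 = 4^2 = 16
  bit 3 = 0: r = r^2 mod 31 = 16^2 = 8
  -> s = B^a = 8

Answer: 19 29 8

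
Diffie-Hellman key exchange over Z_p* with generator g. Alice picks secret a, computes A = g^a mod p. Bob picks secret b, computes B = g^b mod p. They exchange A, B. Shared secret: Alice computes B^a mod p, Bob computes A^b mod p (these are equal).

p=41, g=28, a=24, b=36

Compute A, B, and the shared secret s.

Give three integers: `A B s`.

A = 28^24 mod 41  (bits of 24 = 11000)
  bit 0 = 1: r = r^2 * 28 mod 41 = 1^2 * 28 = 1*28 = 28
  bit 1 = 1: r = r^2 * 28 mod 41 = 28^2 * 28 = 5*28 = 17
  bit 2 = 0: r = r^2 mod 41 = 17^2 = 2
  bit 3 = 0: r = r^2 mod 41 = 2^2 = 4
  bit 4 = 0: r = r^2 mod 41 = 4^2 = 16
  -> A = 16
B = 28^36 mod 41  (bits of 36 = 100100)
  bit 0 = 1: r = r^2 * 28 mod 41 = 1^2 * 28 = 1*28 = 28
  bit 1 = 0: r = r^2 mod 41 = 28^2 = 5
  bit 2 = 0: r = r^2 mod 41 = 5^2 = 25
  bit 3 = 1: r = r^2 * 28 mod 41 = 25^2 * 28 = 10*28 = 34
  bit 4 = 0: r = r^2 mod 41 = 34^2 = 8
  bit 5 = 0: r = r^2 mod 41 = 8^2 = 23
  -> B = 23
s = B^a = 23^24 mod 41  (bits of 24 = 11000)
  bit 0 = 1: r = r^2 * 23 mod 41 = 1^2 * 23 = 1*23 = 23
  bit 1 = 1: r = r^2 * 23 mod 41 = 23^2 * 23 = 37*23 = 31
  bit 2 = 0: r = r^2 mod 41 = 31^2 = 18
  bit 3 = 0: r = r^2 mod 41 = 18^2 = 37
  bit 4 = 0: r = r^2 mod 41 = 37^2 = 16
  -> s = B^a = 16

Answer: 16 23 16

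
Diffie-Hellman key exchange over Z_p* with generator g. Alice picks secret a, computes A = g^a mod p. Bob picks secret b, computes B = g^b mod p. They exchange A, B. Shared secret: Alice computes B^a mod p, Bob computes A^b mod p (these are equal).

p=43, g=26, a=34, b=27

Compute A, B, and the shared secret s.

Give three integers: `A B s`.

A = 26^34 mod 43  (bits of 34 = 100010)
  bit 0 = 1: r = r^2 * 26 mod 43 = 1^2 * 26 = 1*26 = 26
  bit 1 = 0: r = r^2 mod 43 = 26^2 = 31
  bit 2 = 0: r = r^2 mod 43 = 31^2 = 15
  bit 3 = 0: r = r^2 mod 43 = 15^2 = 10
  bit 4 = 1: r = r^2 * 26 mod 43 = 10^2 * 26 = 14*26 = 20
  bit 5 = 0: r = r^2 mod 43 = 20^2 = 13
  -> A = 13
B = 26^27 mod 43  (bits of 27 = 11011)
  bit 0 = 1: r = r^2 * 26 mod 43 = 1^2 * 26 = 1*26 = 26
  bit 1 = 1: r = r^2 * 26 mod 43 = 26^2 * 26 = 31*26 = 32
  bit 2 = 0: r = r^2 mod 43 = 32^2 = 35
  bit 3 = 1: r = r^2 * 26 mod 43 = 35^2 * 26 = 21*26 = 30
  bit 4 = 1: r = r^2 * 26 mod 43 = 30^2 * 26 = 40*26 = 8
  -> B = 8
s = B^a = 8^34 mod 43  (bits of 34 = 100010)
  bit 0 = 1: r = r^2 * 8 mod 43 = 1^2 * 8 = 1*8 = 8
  bit 1 = 0: r = r^2 mod 43 = 8^2 = 21
  bit 2 = 0: r = r^2 mod 43 = 21^2 = 11
  bit 3 = 0: r = r^2 mod 43 = 11^2 = 35
  bit 4 = 1: r = r^2 * 8 mod 43 = 35^2 * 8 = 21*8 = 39
  bit 5 = 0: r = r^2 mod 43 = 39^2 = 16
  -> s = B^a = 16

Answer: 13 8 16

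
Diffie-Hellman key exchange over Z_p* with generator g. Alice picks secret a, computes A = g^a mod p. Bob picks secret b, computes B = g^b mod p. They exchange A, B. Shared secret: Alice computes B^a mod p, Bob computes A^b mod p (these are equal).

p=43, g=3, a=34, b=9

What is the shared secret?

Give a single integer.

A = 3^34 mod 43  (bits of 34 = 100010)
  bit 0 = 1: r = r^2 * 3 mod 43 = 1^2 * 3 = 1*3 = 3
  bit 1 = 0: r = r^2 mod 43 = 3^2 = 9
  bit 2 = 0: r = r^2 mod 43 = 9^2 = 38
  bit 3 = 0: r = r^2 mod 43 = 38^2 = 25
  bit 4 = 1: r = r^2 * 3 mod 43 = 25^2 * 3 = 23*3 = 26
  bit 5 = 0: r = r^2 mod 43 = 26^2 = 31
  -> A = 31
B = 3^9 mod 43  (bits of 9 = 1001)
  bit 0 = 1: r = r^2 * 3 mod 43 = 1^2 * 3 = 1*3 = 3
  bit 1 = 0: r = r^2 mod 43 = 3^2 = 9
  bit 2 = 0: r = r^2 mod 43 = 9^2 = 38
  bit 3 = 1: r = r^2 * 3 mod 43 = 38^2 * 3 = 25*3 = 32
  -> B = 32
s = B^a = 32^34 mod 43  (bits of 34 = 100010)
  bit 0 = 1: r = r^2 * 32 mod 43 = 1^2 * 32 = 1*32 = 32
  bit 1 = 0: r = r^2 mod 43 = 32^2 = 35
  bit 2 = 0: r = r^2 mod 43 = 35^2 = 21
  bit 3 = 0: r = r^2 mod 43 = 21^2 = 11
  bit 4 = 1: r = r^2 * 32 mod 43 = 11^2 * 32 = 35*32 = 2
  bit 5 = 0: r = r^2 mod 43 = 2^2 = 4
  -> s = B^a = 4

Answer: 4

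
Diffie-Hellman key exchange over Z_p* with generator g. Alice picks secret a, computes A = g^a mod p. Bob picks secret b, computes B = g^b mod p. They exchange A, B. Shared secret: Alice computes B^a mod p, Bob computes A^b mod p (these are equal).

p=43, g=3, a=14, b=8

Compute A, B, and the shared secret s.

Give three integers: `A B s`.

Answer: 36 25 6

Derivation:
A = 3^14 mod 43  (bits of 14 = 1110)
  bit 0 = 1: r = r^2 * 3 mod 43 = 1^2 * 3 = 1*3 = 3
  bit 1 = 1: r = r^2 * 3 mod 43 = 3^2 * 3 = 9*3 = 27
  bit 2 = 1: r = r^2 * 3 mod 43 = 27^2 * 3 = 41*3 = 37
  bit 3 = 0: r = r^2 mod 43 = 37^2 = 36
  -> A = 36
B = 3^8 mod 43  (bits of 8 = 1000)
  bit 0 = 1: r = r^2 * 3 mod 43 = 1^2 * 3 = 1*3 = 3
  bit 1 = 0: r = r^2 mod 43 = 3^2 = 9
  bit 2 = 0: r = r^2 mod 43 = 9^2 = 38
  bit 3 = 0: r = r^2 mod 43 = 38^2 = 25
  -> B = 25
s = B^a = 25^14 mod 43  (bits of 14 = 1110)
  bit 0 = 1: r = r^2 * 25 mod 43 = 1^2 * 25 = 1*25 = 25
  bit 1 = 1: r = r^2 * 25 mod 43 = 25^2 * 25 = 23*25 = 16
  bit 2 = 1: r = r^2 * 25 mod 43 = 16^2 * 25 = 41*25 = 36
  bit 3 = 0: r = r^2 mod 43 = 36^2 = 6
  -> s = B^a = 6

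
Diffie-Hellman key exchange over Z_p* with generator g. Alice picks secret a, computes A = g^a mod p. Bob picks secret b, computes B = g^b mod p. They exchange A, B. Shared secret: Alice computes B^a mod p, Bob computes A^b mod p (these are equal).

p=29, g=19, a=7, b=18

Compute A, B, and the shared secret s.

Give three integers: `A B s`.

A = 19^7 mod 29  (bits of 7 = 111)
  bit 0 = 1: r = r^2 * 19 mod 29 = 1^2 * 19 = 1*19 = 19
  bit 1 = 1: r = r^2 * 19 mod 29 = 19^2 * 19 = 13*19 = 15
  bit 2 = 1: r = r^2 * 19 mod 29 = 15^2 * 19 = 22*19 = 12
  -> A = 12
B = 19^18 mod 29  (bits of 18 = 10010)
  bit 0 = 1: r = r^2 * 19 mod 29 = 1^2 * 19 = 1*19 = 19
  bit 1 = 0: r = r^2 mod 29 = 19^2 = 13
  bit 2 = 0: r = r^2 mod 29 = 13^2 = 24
  bit 3 = 1: r = r^2 * 19 mod 29 = 24^2 * 19 = 25*19 = 11
  bit 4 = 0: r = r^2 mod 29 = 11^2 = 5
  -> B = 5
s = B^a = 5^7 mod 29  (bits of 7 = 111)
  bit 0 = 1: r = r^2 * 5 mod 29 = 1^2 * 5 = 1*5 = 5
  bit 1 = 1: r = r^2 * 5 mod 29 = 5^2 * 5 = 25*5 = 9
  bit 2 = 1: r = r^2 * 5 mod 29 = 9^2 * 5 = 23*5 = 28
  -> s = B^a = 28

Answer: 12 5 28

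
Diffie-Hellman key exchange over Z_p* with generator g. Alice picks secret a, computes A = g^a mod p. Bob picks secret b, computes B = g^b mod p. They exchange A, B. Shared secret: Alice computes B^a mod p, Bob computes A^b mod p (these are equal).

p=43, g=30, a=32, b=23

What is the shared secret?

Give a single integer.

A = 30^32 mod 43  (bits of 32 = 100000)
  bit 0 = 1: r = r^2 * 30 mod 43 = 1^2 * 30 = 1*30 = 30
  bit 1 = 0: r = r^2 mod 43 = 30^2 = 40
  bit 2 = 0: r = r^2 mod 43 = 40^2 = 9
  bit 3 = 0: r = r^2 mod 43 = 9^2 = 38
  bit 4 = 0: r = r^2 mod 43 = 38^2 = 25
  bit 5 = 0: r = r^2 mod 43 = 25^2 = 23
  -> A = 23
B = 30^23 mod 43  (bits of 23 = 10111)
  bit 0 = 1: r = r^2 * 30 mod 43 = 1^2 * 30 = 1*30 = 30
  bit 1 = 0: r = r^2 mod 43 = 30^2 = 40
  bit 2 = 1: r = r^2 * 30 mod 43 = 40^2 * 30 = 9*30 = 12
  bit 3 = 1: r = r^2 * 30 mod 43 = 12^2 * 30 = 15*30 = 20
  bit 4 = 1: r = r^2 * 30 mod 43 = 20^2 * 30 = 13*30 = 3
  -> B = 3
s = B^a = 3^32 mod 43  (bits of 32 = 100000)
  bit 0 = 1: r = r^2 * 3 mod 43 = 1^2 * 3 = 1*3 = 3
  bit 1 = 0: r = r^2 mod 43 = 3^2 = 9
  bit 2 = 0: r = r^2 mod 43 = 9^2 = 38
  bit 3 = 0: r = r^2 mod 43 = 38^2 = 25
  bit 4 = 0: r = r^2 mod 43 = 25^2 = 23
  bit 5 = 0: r = r^2 mod 43 = 23^2 = 13
  -> s = B^a = 13

Answer: 13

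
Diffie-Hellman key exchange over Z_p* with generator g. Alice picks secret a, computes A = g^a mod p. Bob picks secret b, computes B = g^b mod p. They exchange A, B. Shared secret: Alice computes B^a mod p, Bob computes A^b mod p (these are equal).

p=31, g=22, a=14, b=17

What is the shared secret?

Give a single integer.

A = 22^14 mod 31  (bits of 14 = 1110)
  bit 0 = 1: r = r^2 * 22 mod 31 = 1^2 * 22 = 1*22 = 22
  bit 1 = 1: r = r^2 * 22 mod 31 = 22^2 * 22 = 19*22 = 15
  bit 2 = 1: r = r^2 * 22 mod 31 = 15^2 * 22 = 8*22 = 21
  bit 3 = 0: r = r^2 mod 31 = 21^2 = 7
  -> A = 7
B = 22^17 mod 31  (bits of 17 = 10001)
  bit 0 = 1: r = r^2 * 22 mod 31 = 1^2 * 22 = 1*22 = 22
  bit 1 = 0: r = r^2 mod 31 = 22^2 = 19
  bit 2 = 0: r = r^2 mod 31 = 19^2 = 20
  bit 3 = 0: r = r^2 mod 31 = 20^2 = 28
  bit 4 = 1: r = r^2 * 22 mod 31 = 28^2 * 22 = 9*22 = 12
  -> B = 12
s = B^a = 12^14 mod 31  (bits of 14 = 1110)
  bit 0 = 1: r = r^2 * 12 mod 31 = 1^2 * 12 = 1*12 = 12
  bit 1 = 1: r = r^2 * 12 mod 31 = 12^2 * 12 = 20*12 = 23
  bit 2 = 1: r = r^2 * 12 mod 31 = 23^2 * 12 = 2*12 = 24
  bit 3 = 0: r = r^2 mod 31 = 24^2 = 18
  -> s = B^a = 18

Answer: 18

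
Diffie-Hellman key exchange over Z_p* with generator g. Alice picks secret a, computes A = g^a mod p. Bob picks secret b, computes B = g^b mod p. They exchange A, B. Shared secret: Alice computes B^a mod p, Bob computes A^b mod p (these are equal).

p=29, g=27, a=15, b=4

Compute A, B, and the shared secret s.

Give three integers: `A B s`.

Answer: 2 16 16

Derivation:
A = 27^15 mod 29  (bits of 15 = 1111)
  bit 0 = 1: r = r^2 * 27 mod 29 = 1^2 * 27 = 1*27 = 27
  bit 1 = 1: r = r^2 * 27 mod 29 = 27^2 * 27 = 4*27 = 21
  bit 2 = 1: r = r^2 * 27 mod 29 = 21^2 * 27 = 6*27 = 17
  bit 3 = 1: r = r^2 * 27 mod 29 = 17^2 * 27 = 28*27 = 2
  -> A = 2
B = 27^4 mod 29  (bits of 4 = 100)
  bit 0 = 1: r = r^2 * 27 mod 29 = 1^2 * 27 = 1*27 = 27
  bit 1 = 0: r = r^2 mod 29 = 27^2 = 4
  bit 2 = 0: r = r^2 mod 29 = 4^2 = 16
  -> B = 16
s = B^a = 16^15 mod 29  (bits of 15 = 1111)
  bit 0 = 1: r = r^2 * 16 mod 29 = 1^2 * 16 = 1*16 = 16
  bit 1 = 1: r = r^2 * 16 mod 29 = 16^2 * 16 = 24*16 = 7
  bit 2 = 1: r = r^2 * 16 mod 29 = 7^2 * 16 = 20*16 = 1
  bit 3 = 1: r = r^2 * 16 mod 29 = 1^2 * 16 = 1*16 = 16
  -> s = B^a = 16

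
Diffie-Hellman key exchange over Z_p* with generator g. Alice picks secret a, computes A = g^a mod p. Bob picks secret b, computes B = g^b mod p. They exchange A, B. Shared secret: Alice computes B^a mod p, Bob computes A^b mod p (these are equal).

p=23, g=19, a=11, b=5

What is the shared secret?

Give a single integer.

Answer: 22

Derivation:
A = 19^11 mod 23  (bits of 11 = 1011)
  bit 0 = 1: r = r^2 * 19 mod 23 = 1^2 * 19 = 1*19 = 19
  bit 1 = 0: r = r^2 mod 23 = 19^2 = 16
  bit 2 = 1: r = r^2 * 19 mod 23 = 16^2 * 19 = 3*19 = 11
  bit 3 = 1: r = r^2 * 19 mod 23 = 11^2 * 19 = 6*19 = 22
  -> A = 22
B = 19^5 mod 23  (bits of 5 = 101)
  bit 0 = 1: r = r^2 * 19 mod 23 = 1^2 * 19 = 1*19 = 19
  bit 1 = 0: r = r^2 mod 23 = 19^2 = 16
  bit 2 = 1: r = r^2 * 19 mod 23 = 16^2 * 19 = 3*19 = 11
  -> B = 11
s = B^a = 11^11 mod 23  (bits of 11 = 1011)
  bit 0 = 1: r = r^2 * 11 mod 23 = 1^2 * 11 = 1*11 = 11
  bit 1 = 0: r = r^2 mod 23 = 11^2 = 6
  bit 2 = 1: r = r^2 * 11 mod 23 = 6^2 * 11 = 13*11 = 5
  bit 3 = 1: r = r^2 * 11 mod 23 = 5^2 * 11 = 2*11 = 22
  -> s = B^a = 22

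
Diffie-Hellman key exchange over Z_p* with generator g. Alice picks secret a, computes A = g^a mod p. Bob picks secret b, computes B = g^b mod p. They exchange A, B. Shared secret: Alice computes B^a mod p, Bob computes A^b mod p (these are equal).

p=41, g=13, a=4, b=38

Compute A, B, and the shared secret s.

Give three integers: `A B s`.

A = 13^4 mod 41  (bits of 4 = 100)
  bit 0 = 1: r = r^2 * 13 mod 41 = 1^2 * 13 = 1*13 = 13
  bit 1 = 0: r = r^2 mod 41 = 13^2 = 5
  bit 2 = 0: r = r^2 mod 41 = 5^2 = 25
  -> A = 25
B = 13^38 mod 41  (bits of 38 = 100110)
  bit 0 = 1: r = r^2 * 13 mod 41 = 1^2 * 13 = 1*13 = 13
  bit 1 = 0: r = r^2 mod 41 = 13^2 = 5
  bit 2 = 0: r = r^2 mod 41 = 5^2 = 25
  bit 3 = 1: r = r^2 * 13 mod 41 = 25^2 * 13 = 10*13 = 7
  bit 4 = 1: r = r^2 * 13 mod 41 = 7^2 * 13 = 8*13 = 22
  bit 5 = 0: r = r^2 mod 41 = 22^2 = 33
  -> B = 33
s = B^a = 33^4 mod 41  (bits of 4 = 100)
  bit 0 = 1: r = r^2 * 33 mod 41 = 1^2 * 33 = 1*33 = 33
  bit 1 = 0: r = r^2 mod 41 = 33^2 = 23
  bit 2 = 0: r = r^2 mod 41 = 23^2 = 37
  -> s = B^a = 37

Answer: 25 33 37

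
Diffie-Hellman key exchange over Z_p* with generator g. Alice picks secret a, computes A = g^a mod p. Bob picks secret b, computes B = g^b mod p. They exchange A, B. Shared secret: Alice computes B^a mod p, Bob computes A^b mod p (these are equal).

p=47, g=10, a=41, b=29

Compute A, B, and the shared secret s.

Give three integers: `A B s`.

Answer: 44 19 23

Derivation:
A = 10^41 mod 47  (bits of 41 = 101001)
  bit 0 = 1: r = r^2 * 10 mod 47 = 1^2 * 10 = 1*10 = 10
  bit 1 = 0: r = r^2 mod 47 = 10^2 = 6
  bit 2 = 1: r = r^2 * 10 mod 47 = 6^2 * 10 = 36*10 = 31
  bit 3 = 0: r = r^2 mod 47 = 31^2 = 21
  bit 4 = 0: r = r^2 mod 47 = 21^2 = 18
  bit 5 = 1: r = r^2 * 10 mod 47 = 18^2 * 10 = 42*10 = 44
  -> A = 44
B = 10^29 mod 47  (bits of 29 = 11101)
  bit 0 = 1: r = r^2 * 10 mod 47 = 1^2 * 10 = 1*10 = 10
  bit 1 = 1: r = r^2 * 10 mod 47 = 10^2 * 10 = 6*10 = 13
  bit 2 = 1: r = r^2 * 10 mod 47 = 13^2 * 10 = 28*10 = 45
  bit 3 = 0: r = r^2 mod 47 = 45^2 = 4
  bit 4 = 1: r = r^2 * 10 mod 47 = 4^2 * 10 = 16*10 = 19
  -> B = 19
s = B^a = 19^41 mod 47  (bits of 41 = 101001)
  bit 0 = 1: r = r^2 * 19 mod 47 = 1^2 * 19 = 1*19 = 19
  bit 1 = 0: r = r^2 mod 47 = 19^2 = 32
  bit 2 = 1: r = r^2 * 19 mod 47 = 32^2 * 19 = 37*19 = 45
  bit 3 = 0: r = r^2 mod 47 = 45^2 = 4
  bit 4 = 0: r = r^2 mod 47 = 4^2 = 16
  bit 5 = 1: r = r^2 * 19 mod 47 = 16^2 * 19 = 21*19 = 23
  -> s = B^a = 23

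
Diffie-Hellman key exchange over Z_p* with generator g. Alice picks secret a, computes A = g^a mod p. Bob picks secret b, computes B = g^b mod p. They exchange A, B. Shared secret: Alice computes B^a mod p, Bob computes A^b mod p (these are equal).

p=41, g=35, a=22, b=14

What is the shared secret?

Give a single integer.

Answer: 31

Derivation:
A = 35^22 mod 41  (bits of 22 = 10110)
  bit 0 = 1: r = r^2 * 35 mod 41 = 1^2 * 35 = 1*35 = 35
  bit 1 = 0: r = r^2 mod 41 = 35^2 = 36
  bit 2 = 1: r = r^2 * 35 mod 41 = 36^2 * 35 = 25*35 = 14
  bit 3 = 1: r = r^2 * 35 mod 41 = 14^2 * 35 = 32*35 = 13
  bit 4 = 0: r = r^2 mod 41 = 13^2 = 5
  -> A = 5
B = 35^14 mod 41  (bits of 14 = 1110)
  bit 0 = 1: r = r^2 * 35 mod 41 = 1^2 * 35 = 1*35 = 35
  bit 1 = 1: r = r^2 * 35 mod 41 = 35^2 * 35 = 36*35 = 30
  bit 2 = 1: r = r^2 * 35 mod 41 = 30^2 * 35 = 39*35 = 12
  bit 3 = 0: r = r^2 mod 41 = 12^2 = 21
  -> B = 21
s = B^a = 21^22 mod 41  (bits of 22 = 10110)
  bit 0 = 1: r = r^2 * 21 mod 41 = 1^2 * 21 = 1*21 = 21
  bit 1 = 0: r = r^2 mod 41 = 21^2 = 31
  bit 2 = 1: r = r^2 * 21 mod 41 = 31^2 * 21 = 18*21 = 9
  bit 3 = 1: r = r^2 * 21 mod 41 = 9^2 * 21 = 40*21 = 20
  bit 4 = 0: r = r^2 mod 41 = 20^2 = 31
  -> s = B^a = 31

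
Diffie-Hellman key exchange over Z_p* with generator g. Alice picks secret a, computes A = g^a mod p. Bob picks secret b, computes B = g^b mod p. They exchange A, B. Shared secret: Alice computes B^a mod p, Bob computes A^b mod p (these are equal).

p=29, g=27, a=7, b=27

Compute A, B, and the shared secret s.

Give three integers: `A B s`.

Answer: 17 14 12

Derivation:
A = 27^7 mod 29  (bits of 7 = 111)
  bit 0 = 1: r = r^2 * 27 mod 29 = 1^2 * 27 = 1*27 = 27
  bit 1 = 1: r = r^2 * 27 mod 29 = 27^2 * 27 = 4*27 = 21
  bit 2 = 1: r = r^2 * 27 mod 29 = 21^2 * 27 = 6*27 = 17
  -> A = 17
B = 27^27 mod 29  (bits of 27 = 11011)
  bit 0 = 1: r = r^2 * 27 mod 29 = 1^2 * 27 = 1*27 = 27
  bit 1 = 1: r = r^2 * 27 mod 29 = 27^2 * 27 = 4*27 = 21
  bit 2 = 0: r = r^2 mod 29 = 21^2 = 6
  bit 3 = 1: r = r^2 * 27 mod 29 = 6^2 * 27 = 7*27 = 15
  bit 4 = 1: r = r^2 * 27 mod 29 = 15^2 * 27 = 22*27 = 14
  -> B = 14
s = B^a = 14^7 mod 29  (bits of 7 = 111)
  bit 0 = 1: r = r^2 * 14 mod 29 = 1^2 * 14 = 1*14 = 14
  bit 1 = 1: r = r^2 * 14 mod 29 = 14^2 * 14 = 22*14 = 18
  bit 2 = 1: r = r^2 * 14 mod 29 = 18^2 * 14 = 5*14 = 12
  -> s = B^a = 12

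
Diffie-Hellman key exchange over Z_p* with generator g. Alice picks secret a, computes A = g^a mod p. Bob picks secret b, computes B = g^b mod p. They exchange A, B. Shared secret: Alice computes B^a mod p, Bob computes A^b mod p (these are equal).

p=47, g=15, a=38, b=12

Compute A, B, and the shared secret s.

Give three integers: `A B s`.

Answer: 17 28 8

Derivation:
A = 15^38 mod 47  (bits of 38 = 100110)
  bit 0 = 1: r = r^2 * 15 mod 47 = 1^2 * 15 = 1*15 = 15
  bit 1 = 0: r = r^2 mod 47 = 15^2 = 37
  bit 2 = 0: r = r^2 mod 47 = 37^2 = 6
  bit 3 = 1: r = r^2 * 15 mod 47 = 6^2 * 15 = 36*15 = 23
  bit 4 = 1: r = r^2 * 15 mod 47 = 23^2 * 15 = 12*15 = 39
  bit 5 = 0: r = r^2 mod 47 = 39^2 = 17
  -> A = 17
B = 15^12 mod 47  (bits of 12 = 1100)
  bit 0 = 1: r = r^2 * 15 mod 47 = 1^2 * 15 = 1*15 = 15
  bit 1 = 1: r = r^2 * 15 mod 47 = 15^2 * 15 = 37*15 = 38
  bit 2 = 0: r = r^2 mod 47 = 38^2 = 34
  bit 3 = 0: r = r^2 mod 47 = 34^2 = 28
  -> B = 28
s = B^a = 28^38 mod 47  (bits of 38 = 100110)
  bit 0 = 1: r = r^2 * 28 mod 47 = 1^2 * 28 = 1*28 = 28
  bit 1 = 0: r = r^2 mod 47 = 28^2 = 32
  bit 2 = 0: r = r^2 mod 47 = 32^2 = 37
  bit 3 = 1: r = r^2 * 28 mod 47 = 37^2 * 28 = 6*28 = 27
  bit 4 = 1: r = r^2 * 28 mod 47 = 27^2 * 28 = 24*28 = 14
  bit 5 = 0: r = r^2 mod 47 = 14^2 = 8
  -> s = B^a = 8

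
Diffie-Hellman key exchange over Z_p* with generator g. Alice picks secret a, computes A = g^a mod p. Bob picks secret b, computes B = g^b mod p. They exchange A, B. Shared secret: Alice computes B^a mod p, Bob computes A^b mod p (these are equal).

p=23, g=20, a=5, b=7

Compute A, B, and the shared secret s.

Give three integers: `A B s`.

Answer: 10 21 14

Derivation:
A = 20^5 mod 23  (bits of 5 = 101)
  bit 0 = 1: r = r^2 * 20 mod 23 = 1^2 * 20 = 1*20 = 20
  bit 1 = 0: r = r^2 mod 23 = 20^2 = 9
  bit 2 = 1: r = r^2 * 20 mod 23 = 9^2 * 20 = 12*20 = 10
  -> A = 10
B = 20^7 mod 23  (bits of 7 = 111)
  bit 0 = 1: r = r^2 * 20 mod 23 = 1^2 * 20 = 1*20 = 20
  bit 1 = 1: r = r^2 * 20 mod 23 = 20^2 * 20 = 9*20 = 19
  bit 2 = 1: r = r^2 * 20 mod 23 = 19^2 * 20 = 16*20 = 21
  -> B = 21
s = B^a = 21^5 mod 23  (bits of 5 = 101)
  bit 0 = 1: r = r^2 * 21 mod 23 = 1^2 * 21 = 1*21 = 21
  bit 1 = 0: r = r^2 mod 23 = 21^2 = 4
  bit 2 = 1: r = r^2 * 21 mod 23 = 4^2 * 21 = 16*21 = 14
  -> s = B^a = 14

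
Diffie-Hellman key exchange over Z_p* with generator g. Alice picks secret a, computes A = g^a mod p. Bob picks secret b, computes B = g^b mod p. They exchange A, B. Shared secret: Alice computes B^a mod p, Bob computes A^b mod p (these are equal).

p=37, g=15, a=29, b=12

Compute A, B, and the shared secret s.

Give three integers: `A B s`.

A = 15^29 mod 37  (bits of 29 = 11101)
  bit 0 = 1: r = r^2 * 15 mod 37 = 1^2 * 15 = 1*15 = 15
  bit 1 = 1: r = r^2 * 15 mod 37 = 15^2 * 15 = 3*15 = 8
  bit 2 = 1: r = r^2 * 15 mod 37 = 8^2 * 15 = 27*15 = 35
  bit 3 = 0: r = r^2 mod 37 = 35^2 = 4
  bit 4 = 1: r = r^2 * 15 mod 37 = 4^2 * 15 = 16*15 = 18
  -> A = 18
B = 15^12 mod 37  (bits of 12 = 1100)
  bit 0 = 1: r = r^2 * 15 mod 37 = 1^2 * 15 = 1*15 = 15
  bit 1 = 1: r = r^2 * 15 mod 37 = 15^2 * 15 = 3*15 = 8
  bit 2 = 0: r = r^2 mod 37 = 8^2 = 27
  bit 3 = 0: r = r^2 mod 37 = 27^2 = 26
  -> B = 26
s = B^a = 26^29 mod 37  (bits of 29 = 11101)
  bit 0 = 1: r = r^2 * 26 mod 37 = 1^2 * 26 = 1*26 = 26
  bit 1 = 1: r = r^2 * 26 mod 37 = 26^2 * 26 = 10*26 = 1
  bit 2 = 1: r = r^2 * 26 mod 37 = 1^2 * 26 = 1*26 = 26
  bit 3 = 0: r = r^2 mod 37 = 26^2 = 10
  bit 4 = 1: r = r^2 * 26 mod 37 = 10^2 * 26 = 26*26 = 10
  -> s = B^a = 10

Answer: 18 26 10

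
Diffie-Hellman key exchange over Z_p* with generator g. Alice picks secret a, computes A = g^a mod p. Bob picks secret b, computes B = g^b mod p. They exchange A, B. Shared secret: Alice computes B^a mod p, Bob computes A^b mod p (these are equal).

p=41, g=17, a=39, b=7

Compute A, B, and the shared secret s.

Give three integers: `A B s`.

A = 17^39 mod 41  (bits of 39 = 100111)
  bit 0 = 1: r = r^2 * 17 mod 41 = 1^2 * 17 = 1*17 = 17
  bit 1 = 0: r = r^2 mod 41 = 17^2 = 2
  bit 2 = 0: r = r^2 mod 41 = 2^2 = 4
  bit 3 = 1: r = r^2 * 17 mod 41 = 4^2 * 17 = 16*17 = 26
  bit 4 = 1: r = r^2 * 17 mod 41 = 26^2 * 17 = 20*17 = 12
  bit 5 = 1: r = r^2 * 17 mod 41 = 12^2 * 17 = 21*17 = 29
  -> A = 29
B = 17^7 mod 41  (bits of 7 = 111)
  bit 0 = 1: r = r^2 * 17 mod 41 = 1^2 * 17 = 1*17 = 17
  bit 1 = 1: r = r^2 * 17 mod 41 = 17^2 * 17 = 2*17 = 34
  bit 2 = 1: r = r^2 * 17 mod 41 = 34^2 * 17 = 8*17 = 13
  -> B = 13
s = B^a = 13^39 mod 41  (bits of 39 = 100111)
  bit 0 = 1: r = r^2 * 13 mod 41 = 1^2 * 13 = 1*13 = 13
  bit 1 = 0: r = r^2 mod 41 = 13^2 = 5
  bit 2 = 0: r = r^2 mod 41 = 5^2 = 25
  bit 3 = 1: r = r^2 * 13 mod 41 = 25^2 * 13 = 10*13 = 7
  bit 4 = 1: r = r^2 * 13 mod 41 = 7^2 * 13 = 8*13 = 22
  bit 5 = 1: r = r^2 * 13 mod 41 = 22^2 * 13 = 33*13 = 19
  -> s = B^a = 19

Answer: 29 13 19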